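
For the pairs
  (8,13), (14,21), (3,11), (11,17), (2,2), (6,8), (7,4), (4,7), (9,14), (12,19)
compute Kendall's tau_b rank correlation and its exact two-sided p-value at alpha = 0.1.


Step 1: Enumerate the 45 unordered pairs (i,j) with i<j and classify each by sign(x_j-x_i) * sign(y_j-y_i).
  (1,2):dx=+6,dy=+8->C; (1,3):dx=-5,dy=-2->C; (1,4):dx=+3,dy=+4->C; (1,5):dx=-6,dy=-11->C
  (1,6):dx=-2,dy=-5->C; (1,7):dx=-1,dy=-9->C; (1,8):dx=-4,dy=-6->C; (1,9):dx=+1,dy=+1->C
  (1,10):dx=+4,dy=+6->C; (2,3):dx=-11,dy=-10->C; (2,4):dx=-3,dy=-4->C; (2,5):dx=-12,dy=-19->C
  (2,6):dx=-8,dy=-13->C; (2,7):dx=-7,dy=-17->C; (2,8):dx=-10,dy=-14->C; (2,9):dx=-5,dy=-7->C
  (2,10):dx=-2,dy=-2->C; (3,4):dx=+8,dy=+6->C; (3,5):dx=-1,dy=-9->C; (3,6):dx=+3,dy=-3->D
  (3,7):dx=+4,dy=-7->D; (3,8):dx=+1,dy=-4->D; (3,9):dx=+6,dy=+3->C; (3,10):dx=+9,dy=+8->C
  (4,5):dx=-9,dy=-15->C; (4,6):dx=-5,dy=-9->C; (4,7):dx=-4,dy=-13->C; (4,8):dx=-7,dy=-10->C
  (4,9):dx=-2,dy=-3->C; (4,10):dx=+1,dy=+2->C; (5,6):dx=+4,dy=+6->C; (5,7):dx=+5,dy=+2->C
  (5,8):dx=+2,dy=+5->C; (5,9):dx=+7,dy=+12->C; (5,10):dx=+10,dy=+17->C; (6,7):dx=+1,dy=-4->D
  (6,8):dx=-2,dy=-1->C; (6,9):dx=+3,dy=+6->C; (6,10):dx=+6,dy=+11->C; (7,8):dx=-3,dy=+3->D
  (7,9):dx=+2,dy=+10->C; (7,10):dx=+5,dy=+15->C; (8,9):dx=+5,dy=+7->C; (8,10):dx=+8,dy=+12->C
  (9,10):dx=+3,dy=+5->C
Step 2: C = 40, D = 5, total pairs = 45.
Step 3: tau = (C - D)/(n(n-1)/2) = (40 - 5)/45 = 0.777778.
Step 4: Exact two-sided p-value (enumerate n! = 3628800 permutations of y under H0): p = 0.000946.
Step 5: alpha = 0.1. reject H0.

tau_b = 0.7778 (C=40, D=5), p = 0.000946, reject H0.


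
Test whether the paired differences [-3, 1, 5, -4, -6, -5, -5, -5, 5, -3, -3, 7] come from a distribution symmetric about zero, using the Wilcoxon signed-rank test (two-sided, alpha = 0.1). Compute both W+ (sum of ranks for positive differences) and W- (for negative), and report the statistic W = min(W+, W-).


Step 1: Drop any zero differences (none here) and take |d_i|.
|d| = [3, 1, 5, 4, 6, 5, 5, 5, 5, 3, 3, 7]
Step 2: Midrank |d_i| (ties get averaged ranks).
ranks: |3|->3, |1|->1, |5|->8, |4|->5, |6|->11, |5|->8, |5|->8, |5|->8, |5|->8, |3|->3, |3|->3, |7|->12
Step 3: Attach original signs; sum ranks with positive sign and with negative sign.
W+ = 1 + 8 + 8 + 12 = 29
W- = 3 + 5 + 11 + 8 + 8 + 8 + 3 + 3 = 49
(Check: W+ + W- = 78 should equal n(n+1)/2 = 78.)
Step 4: Test statistic W = min(W+, W-) = 29.
Step 5: Ties in |d|, so use the tie-corrected normal approximation.
        E[W] = n(n+1)/4 = 12*13/4 = 39.
        Tie groups: |d|=3 (t=3), |d|=5 (t=5); sum(t^3 - t) = 144.
        Var[W] = n(n+1)(2n+1)/24 - sum(t^3-t)/48 = 3900/24 - 144/48 = 159.5.
        z = (W - E[W]) / sqrt(Var[W]) = (29 - 39) / 12.6293 = -0.7918.
        Two-sided p = 2*Phi(z) = 0.428473.
Step 6: alpha = 0.1. fail to reject H0.

W+ = 29, W- = 49, W = min = 29, p = 0.428473, fail to reject H0.


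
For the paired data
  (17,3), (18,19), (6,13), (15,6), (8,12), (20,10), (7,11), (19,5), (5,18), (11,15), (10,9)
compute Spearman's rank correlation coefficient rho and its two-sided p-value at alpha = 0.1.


Step 1: Rank x and y separately (midranks; no ties here).
rank(x): 17->8, 18->9, 6->2, 15->7, 8->4, 20->11, 7->3, 19->10, 5->1, 11->6, 10->5
rank(y): 3->1, 19->11, 13->8, 6->3, 12->7, 10->5, 11->6, 5->2, 18->10, 15->9, 9->4
Step 2: d_i = R_x(i) - R_y(i); compute d_i^2.
  (8-1)^2=49, (9-11)^2=4, (2-8)^2=36, (7-3)^2=16, (4-7)^2=9, (11-5)^2=36, (3-6)^2=9, (10-2)^2=64, (1-10)^2=81, (6-9)^2=9, (5-4)^2=1
sum(d^2) = 314.
Step 3: rho = 1 - 6*314 / (11*(11^2 - 1)) = 1 - 1884/1320 = -0.427273.
Step 4: Under H0, t = rho * sqrt((n-2)/(1-rho^2)) = -1.4177 ~ t(9).
Step 5: Two-sided p-value from the t-distribution with 9 df = 0.189944.
Step 6: alpha = 0.1. fail to reject H0.

rho = -0.4273, p = 0.189944, fail to reject H0 at alpha = 0.1.


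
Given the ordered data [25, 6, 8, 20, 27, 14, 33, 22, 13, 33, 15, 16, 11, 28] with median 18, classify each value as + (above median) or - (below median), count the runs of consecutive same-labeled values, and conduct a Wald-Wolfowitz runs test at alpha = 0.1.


Step 1: Compute median = 18; label A = above, B = below.
Labels in order: ABBAABAABABBBA  (n_A = 7, n_B = 7)
Step 2: Count runs R = 9.
Step 3: Under H0 (random ordering), E[R] = 2*n_A*n_B/(n_A+n_B) + 1 = 2*7*7/14 + 1 = 8.0000.
        Var[R] = 2*n_A*n_B*(2*n_A*n_B - n_A - n_B) / ((n_A+n_B)^2 * (n_A+n_B-1)) = 8232/2548 = 3.2308.
        SD[R] = 1.7974.
Step 4: Continuity-corrected z = (R - 0.5 - E[R]) / SD[R] = (9 - 0.5 - 8.0000) / 1.7974 = 0.2782.
Step 5: Two-sided p-value via normal approximation = 2*(1 - Phi(|z|)) = 0.780879.
Step 6: alpha = 0.1. fail to reject H0.

R = 9, z = 0.2782, p = 0.780879, fail to reject H0.


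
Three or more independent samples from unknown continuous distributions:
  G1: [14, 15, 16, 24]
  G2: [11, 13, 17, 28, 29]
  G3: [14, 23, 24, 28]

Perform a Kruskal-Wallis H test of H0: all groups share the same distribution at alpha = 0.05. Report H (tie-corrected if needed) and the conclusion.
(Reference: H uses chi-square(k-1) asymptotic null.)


Step 1: Combine all N = 13 observations and assign midranks.
sorted (value, group, rank): (11,G2,1), (13,G2,2), (14,G1,3.5), (14,G3,3.5), (15,G1,5), (16,G1,6), (17,G2,7), (23,G3,8), (24,G1,9.5), (24,G3,9.5), (28,G2,11.5), (28,G3,11.5), (29,G2,13)
Step 2: Sum ranks within each group.
R_1 = 24 (n_1 = 4)
R_2 = 34.5 (n_2 = 5)
R_3 = 32.5 (n_3 = 4)
Step 3: H = 12/(N(N+1)) * sum(R_i^2/n_i) - 3(N+1)
     = 12/(13*14) * (24^2/4 + 34.5^2/5 + 32.5^2/4) - 3*14
     = 0.065934 * 646.112 - 42
     = 0.600824.
Step 4: Ties present; correction factor C = 1 - 18/(13^3 - 13) = 0.991758. Corrected H = 0.600824 / 0.991758 = 0.605817.
Step 5: Under H0, H ~ chi^2(2); p-value = 0.738667.
Step 6: alpha = 0.05. fail to reject H0.

H = 0.6058, df = 2, p = 0.738667, fail to reject H0.


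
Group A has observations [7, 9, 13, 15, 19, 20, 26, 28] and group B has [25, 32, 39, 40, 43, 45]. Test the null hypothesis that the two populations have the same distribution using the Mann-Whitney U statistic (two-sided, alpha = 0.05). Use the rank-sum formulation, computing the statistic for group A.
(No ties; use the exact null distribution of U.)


Step 1: Combine and sort all 14 observations; assign midranks.
sorted (value, group): (7,X), (9,X), (13,X), (15,X), (19,X), (20,X), (25,Y), (26,X), (28,X), (32,Y), (39,Y), (40,Y), (43,Y), (45,Y)
ranks: 7->1, 9->2, 13->3, 15->4, 19->5, 20->6, 25->7, 26->8, 28->9, 32->10, 39->11, 40->12, 43->13, 45->14
Step 2: Rank sum for X: R1 = 1 + 2 + 3 + 4 + 5 + 6 + 8 + 9 = 38.
Step 3: U_X = R1 - n1(n1+1)/2 = 38 - 8*9/2 = 38 - 36 = 2.
       U_Y = n1*n2 - U_X = 48 - 2 = 46.
Step 4: No ties, so the exact null distribution of U (based on enumerating the C(14,8) = 3003 equally likely rank assignments) gives the two-sided p-value.
Step 5: p-value = 0.002664; compare to alpha = 0.05. reject H0.

U_X = 2, p = 0.002664, reject H0 at alpha = 0.05.


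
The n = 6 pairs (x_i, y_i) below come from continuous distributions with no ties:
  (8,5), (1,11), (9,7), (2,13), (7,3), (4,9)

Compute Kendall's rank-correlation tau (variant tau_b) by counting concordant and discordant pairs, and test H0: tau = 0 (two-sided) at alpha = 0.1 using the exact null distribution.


Step 1: Enumerate the 15 unordered pairs (i,j) with i<j and classify each by sign(x_j-x_i) * sign(y_j-y_i).
  (1,2):dx=-7,dy=+6->D; (1,3):dx=+1,dy=+2->C; (1,4):dx=-6,dy=+8->D; (1,5):dx=-1,dy=-2->C
  (1,6):dx=-4,dy=+4->D; (2,3):dx=+8,dy=-4->D; (2,4):dx=+1,dy=+2->C; (2,5):dx=+6,dy=-8->D
  (2,6):dx=+3,dy=-2->D; (3,4):dx=-7,dy=+6->D; (3,5):dx=-2,dy=-4->C; (3,6):dx=-5,dy=+2->D
  (4,5):dx=+5,dy=-10->D; (4,6):dx=+2,dy=-4->D; (5,6):dx=-3,dy=+6->D
Step 2: C = 4, D = 11, total pairs = 15.
Step 3: tau = (C - D)/(n(n-1)/2) = (4 - 11)/15 = -0.466667.
Step 4: Exact two-sided p-value (enumerate n! = 720 permutations of y under H0): p = 0.272222.
Step 5: alpha = 0.1. fail to reject H0.

tau_b = -0.4667 (C=4, D=11), p = 0.272222, fail to reject H0.


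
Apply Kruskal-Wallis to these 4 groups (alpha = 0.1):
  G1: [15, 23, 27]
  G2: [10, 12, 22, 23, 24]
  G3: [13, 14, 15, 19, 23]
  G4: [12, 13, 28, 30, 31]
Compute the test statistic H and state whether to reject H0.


Step 1: Combine all N = 18 observations and assign midranks.
sorted (value, group, rank): (10,G2,1), (12,G2,2.5), (12,G4,2.5), (13,G3,4.5), (13,G4,4.5), (14,G3,6), (15,G1,7.5), (15,G3,7.5), (19,G3,9), (22,G2,10), (23,G1,12), (23,G2,12), (23,G3,12), (24,G2,14), (27,G1,15), (28,G4,16), (30,G4,17), (31,G4,18)
Step 2: Sum ranks within each group.
R_1 = 34.5 (n_1 = 3)
R_2 = 39.5 (n_2 = 5)
R_3 = 39 (n_3 = 5)
R_4 = 58 (n_4 = 5)
Step 3: H = 12/(N(N+1)) * sum(R_i^2/n_i) - 3(N+1)
     = 12/(18*19) * (34.5^2/3 + 39.5^2/5 + 39^2/5 + 58^2/5) - 3*19
     = 0.035088 * 1685.8 - 57
     = 2.150877.
Step 4: Ties present; correction factor C = 1 - 42/(18^3 - 18) = 0.992776. Corrected H = 2.150877 / 0.992776 = 2.166528.
Step 5: Under H0, H ~ chi^2(3); p-value = 0.538571.
Step 6: alpha = 0.1. fail to reject H0.

H = 2.1665, df = 3, p = 0.538571, fail to reject H0.


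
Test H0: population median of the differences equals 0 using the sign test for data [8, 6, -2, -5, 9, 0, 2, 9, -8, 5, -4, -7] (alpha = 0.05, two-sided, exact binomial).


Step 1: Discard zero differences. Original n = 12; n_eff = number of nonzero differences = 11.
Nonzero differences (with sign): +8, +6, -2, -5, +9, +2, +9, -8, +5, -4, -7
Step 2: Count signs: positive = 6, negative = 5.
Step 3: Under H0: P(positive) = 0.5, so the number of positives S ~ Bin(11, 0.5).
Step 4: Two-sided exact p-value = sum of Bin(11,0.5) probabilities at or below the observed probability = 1.000000.
Step 5: alpha = 0.05. fail to reject H0.

n_eff = 11, pos = 6, neg = 5, p = 1.000000, fail to reject H0.


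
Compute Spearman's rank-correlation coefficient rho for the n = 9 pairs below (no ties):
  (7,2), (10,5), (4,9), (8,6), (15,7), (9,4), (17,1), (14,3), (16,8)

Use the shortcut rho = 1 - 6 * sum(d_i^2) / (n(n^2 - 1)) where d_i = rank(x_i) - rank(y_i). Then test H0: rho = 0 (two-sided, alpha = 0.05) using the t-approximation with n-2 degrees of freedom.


Step 1: Rank x and y separately (midranks; no ties here).
rank(x): 7->2, 10->5, 4->1, 8->3, 15->7, 9->4, 17->9, 14->6, 16->8
rank(y): 2->2, 5->5, 9->9, 6->6, 7->7, 4->4, 1->1, 3->3, 8->8
Step 2: d_i = R_x(i) - R_y(i); compute d_i^2.
  (2-2)^2=0, (5-5)^2=0, (1-9)^2=64, (3-6)^2=9, (7-7)^2=0, (4-4)^2=0, (9-1)^2=64, (6-3)^2=9, (8-8)^2=0
sum(d^2) = 146.
Step 3: rho = 1 - 6*146 / (9*(9^2 - 1)) = 1 - 876/720 = -0.216667.
Step 4: Under H0, t = rho * sqrt((n-2)/(1-rho^2)) = -0.5872 ~ t(7).
Step 5: Two-sided p-value from the t-distribution with 7 df = 0.575515.
Step 6: alpha = 0.05. fail to reject H0.

rho = -0.2167, p = 0.575515, fail to reject H0 at alpha = 0.05.


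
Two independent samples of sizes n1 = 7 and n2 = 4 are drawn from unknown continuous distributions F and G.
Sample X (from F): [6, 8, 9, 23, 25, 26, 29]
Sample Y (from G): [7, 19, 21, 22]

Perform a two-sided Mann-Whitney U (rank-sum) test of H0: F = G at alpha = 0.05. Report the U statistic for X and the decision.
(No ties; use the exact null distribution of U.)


Step 1: Combine and sort all 11 observations; assign midranks.
sorted (value, group): (6,X), (7,Y), (8,X), (9,X), (19,Y), (21,Y), (22,Y), (23,X), (25,X), (26,X), (29,X)
ranks: 6->1, 7->2, 8->3, 9->4, 19->5, 21->6, 22->7, 23->8, 25->9, 26->10, 29->11
Step 2: Rank sum for X: R1 = 1 + 3 + 4 + 8 + 9 + 10 + 11 = 46.
Step 3: U_X = R1 - n1(n1+1)/2 = 46 - 7*8/2 = 46 - 28 = 18.
       U_Y = n1*n2 - U_X = 28 - 18 = 10.
Step 4: No ties, so the exact null distribution of U (based on enumerating the C(11,7) = 330 equally likely rank assignments) gives the two-sided p-value.
Step 5: p-value = 0.527273; compare to alpha = 0.05. fail to reject H0.

U_X = 18, p = 0.527273, fail to reject H0 at alpha = 0.05.


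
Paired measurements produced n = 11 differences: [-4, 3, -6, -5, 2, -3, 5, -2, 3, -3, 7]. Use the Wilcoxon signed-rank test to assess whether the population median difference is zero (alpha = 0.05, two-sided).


Step 1: Drop any zero differences (none here) and take |d_i|.
|d| = [4, 3, 6, 5, 2, 3, 5, 2, 3, 3, 7]
Step 2: Midrank |d_i| (ties get averaged ranks).
ranks: |4|->7, |3|->4.5, |6|->10, |5|->8.5, |2|->1.5, |3|->4.5, |5|->8.5, |2|->1.5, |3|->4.5, |3|->4.5, |7|->11
Step 3: Attach original signs; sum ranks with positive sign and with negative sign.
W+ = 4.5 + 1.5 + 8.5 + 4.5 + 11 = 30
W- = 7 + 10 + 8.5 + 4.5 + 1.5 + 4.5 = 36
(Check: W+ + W- = 66 should equal n(n+1)/2 = 66.)
Step 4: Test statistic W = min(W+, W-) = 30.
Step 5: Ties in |d|, so use the tie-corrected normal approximation.
        E[W] = n(n+1)/4 = 11*12/4 = 33.
        Tie groups: |d|=2 (t=2), |d|=3 (t=4), |d|=5 (t=2); sum(t^3 - t) = 72.
        Var[W] = n(n+1)(2n+1)/24 - sum(t^3-t)/48 = 3036/24 - 72/48 = 125.
        z = (W - E[W]) / sqrt(Var[W]) = (30 - 33) / 11.1803 = -0.2683.
        Two-sided p = 2*Phi(z) = 0.788447.
Step 6: alpha = 0.05. fail to reject H0.

W+ = 30, W- = 36, W = min = 30, p = 0.788447, fail to reject H0.


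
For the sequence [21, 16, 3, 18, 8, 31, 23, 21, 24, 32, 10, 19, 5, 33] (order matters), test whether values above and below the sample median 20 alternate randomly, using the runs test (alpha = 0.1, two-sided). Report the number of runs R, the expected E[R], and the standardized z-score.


Step 1: Compute median = 20; label A = above, B = below.
Labels in order: ABBBBAAAAABBBA  (n_A = 7, n_B = 7)
Step 2: Count runs R = 5.
Step 3: Under H0 (random ordering), E[R] = 2*n_A*n_B/(n_A+n_B) + 1 = 2*7*7/14 + 1 = 8.0000.
        Var[R] = 2*n_A*n_B*(2*n_A*n_B - n_A - n_B) / ((n_A+n_B)^2 * (n_A+n_B-1)) = 8232/2548 = 3.2308.
        SD[R] = 1.7974.
Step 4: Continuity-corrected z = (R + 0.5 - E[R]) / SD[R] = (5 + 0.5 - 8.0000) / 1.7974 = -1.3909.
Step 5: Two-sided p-value via normal approximation = 2*(1 - Phi(|z|)) = 0.164264.
Step 6: alpha = 0.1. fail to reject H0.

R = 5, z = -1.3909, p = 0.164264, fail to reject H0.


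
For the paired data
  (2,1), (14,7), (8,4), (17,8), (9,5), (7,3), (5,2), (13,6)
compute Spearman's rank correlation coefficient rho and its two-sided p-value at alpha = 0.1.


Step 1: Rank x and y separately (midranks; no ties here).
rank(x): 2->1, 14->7, 8->4, 17->8, 9->5, 7->3, 5->2, 13->6
rank(y): 1->1, 7->7, 4->4, 8->8, 5->5, 3->3, 2->2, 6->6
Step 2: d_i = R_x(i) - R_y(i); compute d_i^2.
  (1-1)^2=0, (7-7)^2=0, (4-4)^2=0, (8-8)^2=0, (5-5)^2=0, (3-3)^2=0, (2-2)^2=0, (6-6)^2=0
sum(d^2) = 0.
Step 3: rho = 1 - 6*0 / (8*(8^2 - 1)) = 1 - 0/504 = 1.000000.
Step 5: Two-sided p-value from the t-distribution with 6 df = 0.000000.
Step 6: alpha = 0.1. reject H0.

rho = 1.0000, p = 0.000000, reject H0 at alpha = 0.1.


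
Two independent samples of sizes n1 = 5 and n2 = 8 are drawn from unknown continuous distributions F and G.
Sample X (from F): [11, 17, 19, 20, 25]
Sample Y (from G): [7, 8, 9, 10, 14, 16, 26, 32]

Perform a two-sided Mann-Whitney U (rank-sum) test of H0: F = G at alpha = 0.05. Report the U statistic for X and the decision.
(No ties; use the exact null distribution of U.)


Step 1: Combine and sort all 13 observations; assign midranks.
sorted (value, group): (7,Y), (8,Y), (9,Y), (10,Y), (11,X), (14,Y), (16,Y), (17,X), (19,X), (20,X), (25,X), (26,Y), (32,Y)
ranks: 7->1, 8->2, 9->3, 10->4, 11->5, 14->6, 16->7, 17->8, 19->9, 20->10, 25->11, 26->12, 32->13
Step 2: Rank sum for X: R1 = 5 + 8 + 9 + 10 + 11 = 43.
Step 3: U_X = R1 - n1(n1+1)/2 = 43 - 5*6/2 = 43 - 15 = 28.
       U_Y = n1*n2 - U_X = 40 - 28 = 12.
Step 4: No ties, so the exact null distribution of U (based on enumerating the C(13,5) = 1287 equally likely rank assignments) gives the two-sided p-value.
Step 5: p-value = 0.284382; compare to alpha = 0.05. fail to reject H0.

U_X = 28, p = 0.284382, fail to reject H0 at alpha = 0.05.


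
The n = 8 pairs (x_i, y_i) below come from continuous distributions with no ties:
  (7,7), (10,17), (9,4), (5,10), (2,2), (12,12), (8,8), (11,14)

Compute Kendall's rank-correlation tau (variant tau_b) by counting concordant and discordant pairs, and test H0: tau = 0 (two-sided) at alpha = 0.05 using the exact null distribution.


Step 1: Enumerate the 28 unordered pairs (i,j) with i<j and classify each by sign(x_j-x_i) * sign(y_j-y_i).
  (1,2):dx=+3,dy=+10->C; (1,3):dx=+2,dy=-3->D; (1,4):dx=-2,dy=+3->D; (1,5):dx=-5,dy=-5->C
  (1,6):dx=+5,dy=+5->C; (1,7):dx=+1,dy=+1->C; (1,8):dx=+4,dy=+7->C; (2,3):dx=-1,dy=-13->C
  (2,4):dx=-5,dy=-7->C; (2,5):dx=-8,dy=-15->C; (2,6):dx=+2,dy=-5->D; (2,7):dx=-2,dy=-9->C
  (2,8):dx=+1,dy=-3->D; (3,4):dx=-4,dy=+6->D; (3,5):dx=-7,dy=-2->C; (3,6):dx=+3,dy=+8->C
  (3,7):dx=-1,dy=+4->D; (3,8):dx=+2,dy=+10->C; (4,5):dx=-3,dy=-8->C; (4,6):dx=+7,dy=+2->C
  (4,7):dx=+3,dy=-2->D; (4,8):dx=+6,dy=+4->C; (5,6):dx=+10,dy=+10->C; (5,7):dx=+6,dy=+6->C
  (5,8):dx=+9,dy=+12->C; (6,7):dx=-4,dy=-4->C; (6,8):dx=-1,dy=+2->D; (7,8):dx=+3,dy=+6->C
Step 2: C = 20, D = 8, total pairs = 28.
Step 3: tau = (C - D)/(n(n-1)/2) = (20 - 8)/28 = 0.428571.
Step 4: Exact two-sided p-value (enumerate n! = 40320 permutations of y under H0): p = 0.178869.
Step 5: alpha = 0.05. fail to reject H0.

tau_b = 0.4286 (C=20, D=8), p = 0.178869, fail to reject H0.


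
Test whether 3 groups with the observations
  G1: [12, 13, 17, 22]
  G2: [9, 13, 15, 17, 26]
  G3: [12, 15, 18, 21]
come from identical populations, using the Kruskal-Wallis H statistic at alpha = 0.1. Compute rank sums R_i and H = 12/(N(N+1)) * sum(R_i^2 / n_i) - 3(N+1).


Step 1: Combine all N = 13 observations and assign midranks.
sorted (value, group, rank): (9,G2,1), (12,G1,2.5), (12,G3,2.5), (13,G1,4.5), (13,G2,4.5), (15,G2,6.5), (15,G3,6.5), (17,G1,8.5), (17,G2,8.5), (18,G3,10), (21,G3,11), (22,G1,12), (26,G2,13)
Step 2: Sum ranks within each group.
R_1 = 27.5 (n_1 = 4)
R_2 = 33.5 (n_2 = 5)
R_3 = 30 (n_3 = 4)
Step 3: H = 12/(N(N+1)) * sum(R_i^2/n_i) - 3(N+1)
     = 12/(13*14) * (27.5^2/4 + 33.5^2/5 + 30^2/4) - 3*14
     = 0.065934 * 638.513 - 42
     = 0.099725.
Step 4: Ties present; correction factor C = 1 - 24/(13^3 - 13) = 0.989011. Corrected H = 0.099725 / 0.989011 = 0.100833.
Step 5: Under H0, H ~ chi^2(2); p-value = 0.950833.
Step 6: alpha = 0.1. fail to reject H0.

H = 0.1008, df = 2, p = 0.950833, fail to reject H0.


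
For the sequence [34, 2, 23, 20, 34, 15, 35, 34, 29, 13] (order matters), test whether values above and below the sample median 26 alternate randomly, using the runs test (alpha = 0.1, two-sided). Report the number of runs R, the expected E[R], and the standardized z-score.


Step 1: Compute median = 26; label A = above, B = below.
Labels in order: ABBBABAAAB  (n_A = 5, n_B = 5)
Step 2: Count runs R = 6.
Step 3: Under H0 (random ordering), E[R] = 2*n_A*n_B/(n_A+n_B) + 1 = 2*5*5/10 + 1 = 6.0000.
        Var[R] = 2*n_A*n_B*(2*n_A*n_B - n_A - n_B) / ((n_A+n_B)^2 * (n_A+n_B-1)) = 2000/900 = 2.2222.
        SD[R] = 1.4907.
Step 4: R = E[R], so z = 0 with no continuity correction.
Step 5: Two-sided p-value via normal approximation = 2*(1 - Phi(|z|)) = 1.000000.
Step 6: alpha = 0.1. fail to reject H0.

R = 6, z = 0.0000, p = 1.000000, fail to reject H0.


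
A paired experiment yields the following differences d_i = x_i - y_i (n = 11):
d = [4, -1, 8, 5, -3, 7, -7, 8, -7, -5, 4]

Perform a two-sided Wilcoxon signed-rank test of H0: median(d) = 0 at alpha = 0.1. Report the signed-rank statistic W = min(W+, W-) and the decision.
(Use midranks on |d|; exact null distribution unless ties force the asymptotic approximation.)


Step 1: Drop any zero differences (none here) and take |d_i|.
|d| = [4, 1, 8, 5, 3, 7, 7, 8, 7, 5, 4]
Step 2: Midrank |d_i| (ties get averaged ranks).
ranks: |4|->3.5, |1|->1, |8|->10.5, |5|->5.5, |3|->2, |7|->8, |7|->8, |8|->10.5, |7|->8, |5|->5.5, |4|->3.5
Step 3: Attach original signs; sum ranks with positive sign and with negative sign.
W+ = 3.5 + 10.5 + 5.5 + 8 + 10.5 + 3.5 = 41.5
W- = 1 + 2 + 8 + 8 + 5.5 = 24.5
(Check: W+ + W- = 66 should equal n(n+1)/2 = 66.)
Step 4: Test statistic W = min(W+, W-) = 24.5.
Step 5: Ties in |d|, so use the tie-corrected normal approximation.
        E[W] = n(n+1)/4 = 11*12/4 = 33.
        Tie groups: |d|=4 (t=2), |d|=5 (t=2), |d|=7 (t=3), |d|=8 (t=2); sum(t^3 - t) = 42.
        Var[W] = n(n+1)(2n+1)/24 - sum(t^3-t)/48 = 3036/24 - 42/48 = 125.625.
        z = (W - E[W]) / sqrt(Var[W]) = (24.5 - 33) / 11.2083 = -0.7584.
        Two-sided p = 2*Phi(z) = 0.448230.
Step 6: alpha = 0.1. fail to reject H0.

W+ = 41.5, W- = 24.5, W = min = 24.5, p = 0.448230, fail to reject H0.


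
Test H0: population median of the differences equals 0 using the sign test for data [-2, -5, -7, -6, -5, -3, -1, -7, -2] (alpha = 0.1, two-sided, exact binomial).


Step 1: Discard zero differences. Original n = 9; n_eff = number of nonzero differences = 9.
Nonzero differences (with sign): -2, -5, -7, -6, -5, -3, -1, -7, -2
Step 2: Count signs: positive = 0, negative = 9.
Step 3: Under H0: P(positive) = 0.5, so the number of positives S ~ Bin(9, 0.5).
Step 4: Two-sided exact p-value = sum of Bin(9,0.5) probabilities at or below the observed probability = 0.003906.
Step 5: alpha = 0.1. reject H0.

n_eff = 9, pos = 0, neg = 9, p = 0.003906, reject H0.


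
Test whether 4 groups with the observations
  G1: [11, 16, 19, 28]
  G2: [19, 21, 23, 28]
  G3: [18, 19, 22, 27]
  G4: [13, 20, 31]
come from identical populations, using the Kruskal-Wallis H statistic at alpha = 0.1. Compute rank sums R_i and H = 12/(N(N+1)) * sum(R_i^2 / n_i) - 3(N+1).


Step 1: Combine all N = 15 observations and assign midranks.
sorted (value, group, rank): (11,G1,1), (13,G4,2), (16,G1,3), (18,G3,4), (19,G1,6), (19,G2,6), (19,G3,6), (20,G4,8), (21,G2,9), (22,G3,10), (23,G2,11), (27,G3,12), (28,G1,13.5), (28,G2,13.5), (31,G4,15)
Step 2: Sum ranks within each group.
R_1 = 23.5 (n_1 = 4)
R_2 = 39.5 (n_2 = 4)
R_3 = 32 (n_3 = 4)
R_4 = 25 (n_4 = 3)
Step 3: H = 12/(N(N+1)) * sum(R_i^2/n_i) - 3(N+1)
     = 12/(15*16) * (23.5^2/4 + 39.5^2/4 + 32^2/4 + 25^2/3) - 3*16
     = 0.050000 * 992.458 - 48
     = 1.622917.
Step 4: Ties present; correction factor C = 1 - 30/(15^3 - 15) = 0.991071. Corrected H = 1.622917 / 0.991071 = 1.637538.
Step 5: Under H0, H ~ chi^2(3); p-value = 0.650909.
Step 6: alpha = 0.1. fail to reject H0.

H = 1.6375, df = 3, p = 0.650909, fail to reject H0.


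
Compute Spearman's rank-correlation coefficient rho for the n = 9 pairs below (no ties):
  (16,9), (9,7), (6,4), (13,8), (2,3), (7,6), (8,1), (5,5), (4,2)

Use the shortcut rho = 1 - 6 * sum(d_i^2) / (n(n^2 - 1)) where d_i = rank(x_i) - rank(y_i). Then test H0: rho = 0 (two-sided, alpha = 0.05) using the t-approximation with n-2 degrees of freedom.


Step 1: Rank x and y separately (midranks; no ties here).
rank(x): 16->9, 9->7, 6->4, 13->8, 2->1, 7->5, 8->6, 5->3, 4->2
rank(y): 9->9, 7->7, 4->4, 8->8, 3->3, 6->6, 1->1, 5->5, 2->2
Step 2: d_i = R_x(i) - R_y(i); compute d_i^2.
  (9-9)^2=0, (7-7)^2=0, (4-4)^2=0, (8-8)^2=0, (1-3)^2=4, (5-6)^2=1, (6-1)^2=25, (3-5)^2=4, (2-2)^2=0
sum(d^2) = 34.
Step 3: rho = 1 - 6*34 / (9*(9^2 - 1)) = 1 - 204/720 = 0.716667.
Step 4: Under H0, t = rho * sqrt((n-2)/(1-rho^2)) = 2.7188 ~ t(7).
Step 5: Two-sided p-value from the t-distribution with 7 df = 0.029818.
Step 6: alpha = 0.05. reject H0.

rho = 0.7167, p = 0.029818, reject H0 at alpha = 0.05.


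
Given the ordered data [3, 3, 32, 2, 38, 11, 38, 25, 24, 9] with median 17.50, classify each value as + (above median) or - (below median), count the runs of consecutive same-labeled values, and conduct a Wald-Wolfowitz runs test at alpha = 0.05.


Step 1: Compute median = 17.50; label A = above, B = below.
Labels in order: BBABABAAAB  (n_A = 5, n_B = 5)
Step 2: Count runs R = 7.
Step 3: Under H0 (random ordering), E[R] = 2*n_A*n_B/(n_A+n_B) + 1 = 2*5*5/10 + 1 = 6.0000.
        Var[R] = 2*n_A*n_B*(2*n_A*n_B - n_A - n_B) / ((n_A+n_B)^2 * (n_A+n_B-1)) = 2000/900 = 2.2222.
        SD[R] = 1.4907.
Step 4: Continuity-corrected z = (R - 0.5 - E[R]) / SD[R] = (7 - 0.5 - 6.0000) / 1.4907 = 0.3354.
Step 5: Two-sided p-value via normal approximation = 2*(1 - Phi(|z|)) = 0.737316.
Step 6: alpha = 0.05. fail to reject H0.

R = 7, z = 0.3354, p = 0.737316, fail to reject H0.


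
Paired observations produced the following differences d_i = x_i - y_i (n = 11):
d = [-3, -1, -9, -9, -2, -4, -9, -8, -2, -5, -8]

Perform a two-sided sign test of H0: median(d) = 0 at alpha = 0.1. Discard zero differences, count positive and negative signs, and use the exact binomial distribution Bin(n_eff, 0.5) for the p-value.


Step 1: Discard zero differences. Original n = 11; n_eff = number of nonzero differences = 11.
Nonzero differences (with sign): -3, -1, -9, -9, -2, -4, -9, -8, -2, -5, -8
Step 2: Count signs: positive = 0, negative = 11.
Step 3: Under H0: P(positive) = 0.5, so the number of positives S ~ Bin(11, 0.5).
Step 4: Two-sided exact p-value = sum of Bin(11,0.5) probabilities at or below the observed probability = 0.000977.
Step 5: alpha = 0.1. reject H0.

n_eff = 11, pos = 0, neg = 11, p = 0.000977, reject H0.


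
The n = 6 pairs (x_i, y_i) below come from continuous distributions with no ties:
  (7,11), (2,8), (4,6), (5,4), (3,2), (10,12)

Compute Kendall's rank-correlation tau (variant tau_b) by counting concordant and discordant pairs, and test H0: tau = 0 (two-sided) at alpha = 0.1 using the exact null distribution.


Step 1: Enumerate the 15 unordered pairs (i,j) with i<j and classify each by sign(x_j-x_i) * sign(y_j-y_i).
  (1,2):dx=-5,dy=-3->C; (1,3):dx=-3,dy=-5->C; (1,4):dx=-2,dy=-7->C; (1,5):dx=-4,dy=-9->C
  (1,6):dx=+3,dy=+1->C; (2,3):dx=+2,dy=-2->D; (2,4):dx=+3,dy=-4->D; (2,5):dx=+1,dy=-6->D
  (2,6):dx=+8,dy=+4->C; (3,4):dx=+1,dy=-2->D; (3,5):dx=-1,dy=-4->C; (3,6):dx=+6,dy=+6->C
  (4,5):dx=-2,dy=-2->C; (4,6):dx=+5,dy=+8->C; (5,6):dx=+7,dy=+10->C
Step 2: C = 11, D = 4, total pairs = 15.
Step 3: tau = (C - D)/(n(n-1)/2) = (11 - 4)/15 = 0.466667.
Step 4: Exact two-sided p-value (enumerate n! = 720 permutations of y under H0): p = 0.272222.
Step 5: alpha = 0.1. fail to reject H0.

tau_b = 0.4667 (C=11, D=4), p = 0.272222, fail to reject H0.


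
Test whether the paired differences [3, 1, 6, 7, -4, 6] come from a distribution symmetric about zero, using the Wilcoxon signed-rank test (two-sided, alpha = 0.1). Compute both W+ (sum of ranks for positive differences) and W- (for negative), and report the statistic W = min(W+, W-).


Step 1: Drop any zero differences (none here) and take |d_i|.
|d| = [3, 1, 6, 7, 4, 6]
Step 2: Midrank |d_i| (ties get averaged ranks).
ranks: |3|->2, |1|->1, |6|->4.5, |7|->6, |4|->3, |6|->4.5
Step 3: Attach original signs; sum ranks with positive sign and with negative sign.
W+ = 2 + 1 + 4.5 + 6 + 4.5 = 18
W- = 3 = 3
(Check: W+ + W- = 21 should equal n(n+1)/2 = 21.)
Step 4: Test statistic W = min(W+, W-) = 3.
Step 5: Ties in |d|, so use the tie-corrected normal approximation.
        E[W] = n(n+1)/4 = 6*7/4 = 10.5.
        Tie groups: |d|=6 (t=2); sum(t^3 - t) = 6.
        Var[W] = n(n+1)(2n+1)/24 - sum(t^3-t)/48 = 546/24 - 6/48 = 22.625.
        z = (W - E[W]) / sqrt(Var[W]) = (3 - 10.5) / 4.7566 = -1.5768.
        Two-sided p = 2*Phi(z) = 0.114850.
Step 6: alpha = 0.1. fail to reject H0.

W+ = 18, W- = 3, W = min = 3, p = 0.114850, fail to reject H0.


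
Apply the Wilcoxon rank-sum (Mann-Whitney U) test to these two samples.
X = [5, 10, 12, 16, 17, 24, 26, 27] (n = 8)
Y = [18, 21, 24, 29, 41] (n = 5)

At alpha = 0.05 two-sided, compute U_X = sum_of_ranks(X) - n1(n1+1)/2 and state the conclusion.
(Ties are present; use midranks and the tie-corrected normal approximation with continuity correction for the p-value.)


Step 1: Combine and sort all 13 observations; assign midranks.
sorted (value, group): (5,X), (10,X), (12,X), (16,X), (17,X), (18,Y), (21,Y), (24,X), (24,Y), (26,X), (27,X), (29,Y), (41,Y)
ranks: 5->1, 10->2, 12->3, 16->4, 17->5, 18->6, 21->7, 24->8.5, 24->8.5, 26->10, 27->11, 29->12, 41->13
Step 2: Rank sum for X: R1 = 1 + 2 + 3 + 4 + 5 + 8.5 + 10 + 11 = 44.5.
Step 3: U_X = R1 - n1(n1+1)/2 = 44.5 - 8*9/2 = 44.5 - 36 = 8.5.
       U_Y = n1*n2 - U_X = 40 - 8.5 = 31.5.
Step 4: Ties are present, so use the tie-corrected normal approximation (with continuity correction) for the p-value.
Step 5: p-value = 0.106864; compare to alpha = 0.05. fail to reject H0.

U_X = 8.5, p = 0.106864, fail to reject H0 at alpha = 0.05.


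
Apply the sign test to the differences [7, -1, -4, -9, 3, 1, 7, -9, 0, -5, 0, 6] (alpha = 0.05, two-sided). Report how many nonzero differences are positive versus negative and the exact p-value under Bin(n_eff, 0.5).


Step 1: Discard zero differences. Original n = 12; n_eff = number of nonzero differences = 10.
Nonzero differences (with sign): +7, -1, -4, -9, +3, +1, +7, -9, -5, +6
Step 2: Count signs: positive = 5, negative = 5.
Step 3: Under H0: P(positive) = 0.5, so the number of positives S ~ Bin(10, 0.5).
Step 4: Two-sided exact p-value = sum of Bin(10,0.5) probabilities at or below the observed probability = 1.000000.
Step 5: alpha = 0.05. fail to reject H0.

n_eff = 10, pos = 5, neg = 5, p = 1.000000, fail to reject H0.


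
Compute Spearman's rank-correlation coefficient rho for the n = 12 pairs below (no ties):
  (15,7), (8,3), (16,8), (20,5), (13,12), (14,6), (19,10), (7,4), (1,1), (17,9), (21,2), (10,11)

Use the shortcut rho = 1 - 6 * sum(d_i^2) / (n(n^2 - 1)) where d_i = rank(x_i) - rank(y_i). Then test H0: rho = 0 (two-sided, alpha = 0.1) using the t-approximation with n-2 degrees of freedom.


Step 1: Rank x and y separately (midranks; no ties here).
rank(x): 15->7, 8->3, 16->8, 20->11, 13->5, 14->6, 19->10, 7->2, 1->1, 17->9, 21->12, 10->4
rank(y): 7->7, 3->3, 8->8, 5->5, 12->12, 6->6, 10->10, 4->4, 1->1, 9->9, 2->2, 11->11
Step 2: d_i = R_x(i) - R_y(i); compute d_i^2.
  (7-7)^2=0, (3-3)^2=0, (8-8)^2=0, (11-5)^2=36, (5-12)^2=49, (6-6)^2=0, (10-10)^2=0, (2-4)^2=4, (1-1)^2=0, (9-9)^2=0, (12-2)^2=100, (4-11)^2=49
sum(d^2) = 238.
Step 3: rho = 1 - 6*238 / (12*(12^2 - 1)) = 1 - 1428/1716 = 0.167832.
Step 4: Under H0, t = rho * sqrt((n-2)/(1-rho^2)) = 0.5384 ~ t(10).
Step 5: Two-sided p-value from the t-distribution with 10 df = 0.602099.
Step 6: alpha = 0.1. fail to reject H0.

rho = 0.1678, p = 0.602099, fail to reject H0 at alpha = 0.1.


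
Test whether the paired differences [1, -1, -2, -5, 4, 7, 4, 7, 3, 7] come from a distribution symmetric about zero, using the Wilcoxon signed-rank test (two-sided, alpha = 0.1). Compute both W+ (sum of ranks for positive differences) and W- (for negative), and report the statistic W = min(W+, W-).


Step 1: Drop any zero differences (none here) and take |d_i|.
|d| = [1, 1, 2, 5, 4, 7, 4, 7, 3, 7]
Step 2: Midrank |d_i| (ties get averaged ranks).
ranks: |1|->1.5, |1|->1.5, |2|->3, |5|->7, |4|->5.5, |7|->9, |4|->5.5, |7|->9, |3|->4, |7|->9
Step 3: Attach original signs; sum ranks with positive sign and with negative sign.
W+ = 1.5 + 5.5 + 9 + 5.5 + 9 + 4 + 9 = 43.5
W- = 1.5 + 3 + 7 = 11.5
(Check: W+ + W- = 55 should equal n(n+1)/2 = 55.)
Step 4: Test statistic W = min(W+, W-) = 11.5.
Step 5: Ties in |d|, so use the tie-corrected normal approximation.
        E[W] = n(n+1)/4 = 10*11/4 = 27.5.
        Tie groups: |d|=1 (t=2), |d|=4 (t=2), |d|=7 (t=3); sum(t^3 - t) = 36.
        Var[W] = n(n+1)(2n+1)/24 - sum(t^3-t)/48 = 2310/24 - 36/48 = 95.5.
        z = (W - E[W]) / sqrt(Var[W]) = (11.5 - 27.5) / 9.7724 = -1.6373.
        Two-sided p = 2*Phi(z) = 0.101576.
Step 6: alpha = 0.1. fail to reject H0.

W+ = 43.5, W- = 11.5, W = min = 11.5, p = 0.101576, fail to reject H0.


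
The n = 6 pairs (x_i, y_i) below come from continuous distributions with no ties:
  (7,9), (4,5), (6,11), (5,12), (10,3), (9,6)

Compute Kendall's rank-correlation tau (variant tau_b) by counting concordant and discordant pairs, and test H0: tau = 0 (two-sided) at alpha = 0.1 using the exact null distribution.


Step 1: Enumerate the 15 unordered pairs (i,j) with i<j and classify each by sign(x_j-x_i) * sign(y_j-y_i).
  (1,2):dx=-3,dy=-4->C; (1,3):dx=-1,dy=+2->D; (1,4):dx=-2,dy=+3->D; (1,5):dx=+3,dy=-6->D
  (1,6):dx=+2,dy=-3->D; (2,3):dx=+2,dy=+6->C; (2,4):dx=+1,dy=+7->C; (2,5):dx=+6,dy=-2->D
  (2,6):dx=+5,dy=+1->C; (3,4):dx=-1,dy=+1->D; (3,5):dx=+4,dy=-8->D; (3,6):dx=+3,dy=-5->D
  (4,5):dx=+5,dy=-9->D; (4,6):dx=+4,dy=-6->D; (5,6):dx=-1,dy=+3->D
Step 2: C = 4, D = 11, total pairs = 15.
Step 3: tau = (C - D)/(n(n-1)/2) = (4 - 11)/15 = -0.466667.
Step 4: Exact two-sided p-value (enumerate n! = 720 permutations of y under H0): p = 0.272222.
Step 5: alpha = 0.1. fail to reject H0.

tau_b = -0.4667 (C=4, D=11), p = 0.272222, fail to reject H0.


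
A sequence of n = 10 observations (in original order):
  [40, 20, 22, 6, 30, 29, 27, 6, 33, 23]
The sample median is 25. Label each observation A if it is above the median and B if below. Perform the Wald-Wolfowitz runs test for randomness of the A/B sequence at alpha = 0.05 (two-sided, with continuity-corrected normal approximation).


Step 1: Compute median = 25; label A = above, B = below.
Labels in order: ABBBAAABAB  (n_A = 5, n_B = 5)
Step 2: Count runs R = 6.
Step 3: Under H0 (random ordering), E[R] = 2*n_A*n_B/(n_A+n_B) + 1 = 2*5*5/10 + 1 = 6.0000.
        Var[R] = 2*n_A*n_B*(2*n_A*n_B - n_A - n_B) / ((n_A+n_B)^2 * (n_A+n_B-1)) = 2000/900 = 2.2222.
        SD[R] = 1.4907.
Step 4: R = E[R], so z = 0 with no continuity correction.
Step 5: Two-sided p-value via normal approximation = 2*(1 - Phi(|z|)) = 1.000000.
Step 6: alpha = 0.05. fail to reject H0.

R = 6, z = 0.0000, p = 1.000000, fail to reject H0.


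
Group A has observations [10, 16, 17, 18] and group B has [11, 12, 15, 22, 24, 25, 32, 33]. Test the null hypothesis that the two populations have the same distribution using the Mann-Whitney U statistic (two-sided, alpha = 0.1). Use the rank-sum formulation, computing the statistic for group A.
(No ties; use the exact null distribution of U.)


Step 1: Combine and sort all 12 observations; assign midranks.
sorted (value, group): (10,X), (11,Y), (12,Y), (15,Y), (16,X), (17,X), (18,X), (22,Y), (24,Y), (25,Y), (32,Y), (33,Y)
ranks: 10->1, 11->2, 12->3, 15->4, 16->5, 17->6, 18->7, 22->8, 24->9, 25->10, 32->11, 33->12
Step 2: Rank sum for X: R1 = 1 + 5 + 6 + 7 = 19.
Step 3: U_X = R1 - n1(n1+1)/2 = 19 - 4*5/2 = 19 - 10 = 9.
       U_Y = n1*n2 - U_X = 32 - 9 = 23.
Step 4: No ties, so the exact null distribution of U (based on enumerating the C(12,4) = 495 equally likely rank assignments) gives the two-sided p-value.
Step 5: p-value = 0.282828; compare to alpha = 0.1. fail to reject H0.

U_X = 9, p = 0.282828, fail to reject H0 at alpha = 0.1.


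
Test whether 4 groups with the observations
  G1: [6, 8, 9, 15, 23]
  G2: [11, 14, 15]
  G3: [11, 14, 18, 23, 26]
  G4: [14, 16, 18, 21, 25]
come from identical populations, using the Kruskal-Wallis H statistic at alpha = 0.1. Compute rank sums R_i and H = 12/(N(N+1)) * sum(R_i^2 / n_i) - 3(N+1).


Step 1: Combine all N = 18 observations and assign midranks.
sorted (value, group, rank): (6,G1,1), (8,G1,2), (9,G1,3), (11,G2,4.5), (11,G3,4.5), (14,G2,7), (14,G3,7), (14,G4,7), (15,G1,9.5), (15,G2,9.5), (16,G4,11), (18,G3,12.5), (18,G4,12.5), (21,G4,14), (23,G1,15.5), (23,G3,15.5), (25,G4,17), (26,G3,18)
Step 2: Sum ranks within each group.
R_1 = 31 (n_1 = 5)
R_2 = 21 (n_2 = 3)
R_3 = 57.5 (n_3 = 5)
R_4 = 61.5 (n_4 = 5)
Step 3: H = 12/(N(N+1)) * sum(R_i^2/n_i) - 3(N+1)
     = 12/(18*19) * (31^2/5 + 21^2/3 + 57.5^2/5 + 61.5^2/5) - 3*19
     = 0.035088 * 1756.9 - 57
     = 4.645614.
Step 4: Ties present; correction factor C = 1 - 48/(18^3 - 18) = 0.991744. Corrected H = 4.645614 / 0.991744 = 4.684287.
Step 5: Under H0, H ~ chi^2(3); p-value = 0.196430.
Step 6: alpha = 0.1. fail to reject H0.

H = 4.6843, df = 3, p = 0.196430, fail to reject H0.


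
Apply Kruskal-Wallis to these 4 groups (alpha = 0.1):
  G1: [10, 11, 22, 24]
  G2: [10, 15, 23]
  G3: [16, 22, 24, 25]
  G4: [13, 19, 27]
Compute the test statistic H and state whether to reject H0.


Step 1: Combine all N = 14 observations and assign midranks.
sorted (value, group, rank): (10,G1,1.5), (10,G2,1.5), (11,G1,3), (13,G4,4), (15,G2,5), (16,G3,6), (19,G4,7), (22,G1,8.5), (22,G3,8.5), (23,G2,10), (24,G1,11.5), (24,G3,11.5), (25,G3,13), (27,G4,14)
Step 2: Sum ranks within each group.
R_1 = 24.5 (n_1 = 4)
R_2 = 16.5 (n_2 = 3)
R_3 = 39 (n_3 = 4)
R_4 = 25 (n_4 = 3)
Step 3: H = 12/(N(N+1)) * sum(R_i^2/n_i) - 3(N+1)
     = 12/(14*15) * (24.5^2/4 + 16.5^2/3 + 39^2/4 + 25^2/3) - 3*15
     = 0.057143 * 829.396 - 45
     = 2.394048.
Step 4: Ties present; correction factor C = 1 - 18/(14^3 - 14) = 0.993407. Corrected H = 2.394048 / 0.993407 = 2.409937.
Step 5: Under H0, H ~ chi^2(3); p-value = 0.491787.
Step 6: alpha = 0.1. fail to reject H0.

H = 2.4099, df = 3, p = 0.491787, fail to reject H0.


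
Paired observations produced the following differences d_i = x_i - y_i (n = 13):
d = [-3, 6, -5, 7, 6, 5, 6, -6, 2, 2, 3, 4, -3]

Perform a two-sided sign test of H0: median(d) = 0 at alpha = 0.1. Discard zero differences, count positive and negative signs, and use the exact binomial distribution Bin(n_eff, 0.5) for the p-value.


Step 1: Discard zero differences. Original n = 13; n_eff = number of nonzero differences = 13.
Nonzero differences (with sign): -3, +6, -5, +7, +6, +5, +6, -6, +2, +2, +3, +4, -3
Step 2: Count signs: positive = 9, negative = 4.
Step 3: Under H0: P(positive) = 0.5, so the number of positives S ~ Bin(13, 0.5).
Step 4: Two-sided exact p-value = sum of Bin(13,0.5) probabilities at or below the observed probability = 0.266846.
Step 5: alpha = 0.1. fail to reject H0.

n_eff = 13, pos = 9, neg = 4, p = 0.266846, fail to reject H0.


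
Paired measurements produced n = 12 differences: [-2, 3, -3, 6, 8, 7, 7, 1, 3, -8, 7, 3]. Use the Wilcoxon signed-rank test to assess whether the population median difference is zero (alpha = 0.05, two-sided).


Step 1: Drop any zero differences (none here) and take |d_i|.
|d| = [2, 3, 3, 6, 8, 7, 7, 1, 3, 8, 7, 3]
Step 2: Midrank |d_i| (ties get averaged ranks).
ranks: |2|->2, |3|->4.5, |3|->4.5, |6|->7, |8|->11.5, |7|->9, |7|->9, |1|->1, |3|->4.5, |8|->11.5, |7|->9, |3|->4.5
Step 3: Attach original signs; sum ranks with positive sign and with negative sign.
W+ = 4.5 + 7 + 11.5 + 9 + 9 + 1 + 4.5 + 9 + 4.5 = 60
W- = 2 + 4.5 + 11.5 = 18
(Check: W+ + W- = 78 should equal n(n+1)/2 = 78.)
Step 4: Test statistic W = min(W+, W-) = 18.
Step 5: Ties in |d|, so use the tie-corrected normal approximation.
        E[W] = n(n+1)/4 = 12*13/4 = 39.
        Tie groups: |d|=3 (t=4), |d|=7 (t=3), |d|=8 (t=2); sum(t^3 - t) = 90.
        Var[W] = n(n+1)(2n+1)/24 - sum(t^3-t)/48 = 3900/24 - 90/48 = 160.625.
        z = (W - E[W]) / sqrt(Var[W]) = (18 - 39) / 12.6738 = -1.6570.
        Two-sided p = 2*Phi(z) = 0.097527.
Step 6: alpha = 0.05. fail to reject H0.

W+ = 60, W- = 18, W = min = 18, p = 0.097527, fail to reject H0.


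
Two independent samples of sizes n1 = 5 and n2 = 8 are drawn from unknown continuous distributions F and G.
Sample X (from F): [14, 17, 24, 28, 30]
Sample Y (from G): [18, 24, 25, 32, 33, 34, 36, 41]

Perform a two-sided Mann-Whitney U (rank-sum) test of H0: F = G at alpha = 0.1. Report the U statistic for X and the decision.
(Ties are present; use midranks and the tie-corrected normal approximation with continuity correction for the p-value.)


Step 1: Combine and sort all 13 observations; assign midranks.
sorted (value, group): (14,X), (17,X), (18,Y), (24,X), (24,Y), (25,Y), (28,X), (30,X), (32,Y), (33,Y), (34,Y), (36,Y), (41,Y)
ranks: 14->1, 17->2, 18->3, 24->4.5, 24->4.5, 25->6, 28->7, 30->8, 32->9, 33->10, 34->11, 36->12, 41->13
Step 2: Rank sum for X: R1 = 1 + 2 + 4.5 + 7 + 8 = 22.5.
Step 3: U_X = R1 - n1(n1+1)/2 = 22.5 - 5*6/2 = 22.5 - 15 = 7.5.
       U_Y = n1*n2 - U_X = 40 - 7.5 = 32.5.
Step 4: Ties are present, so use the tie-corrected normal approximation (with continuity correction) for the p-value.
Step 5: p-value = 0.078571; compare to alpha = 0.1. reject H0.

U_X = 7.5, p = 0.078571, reject H0 at alpha = 0.1.


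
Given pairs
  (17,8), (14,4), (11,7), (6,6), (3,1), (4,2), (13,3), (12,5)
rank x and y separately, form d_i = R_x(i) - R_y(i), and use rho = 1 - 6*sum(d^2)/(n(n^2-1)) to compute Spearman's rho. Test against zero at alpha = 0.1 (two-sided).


Step 1: Rank x and y separately (midranks; no ties here).
rank(x): 17->8, 14->7, 11->4, 6->3, 3->1, 4->2, 13->6, 12->5
rank(y): 8->8, 4->4, 7->7, 6->6, 1->1, 2->2, 3->3, 5->5
Step 2: d_i = R_x(i) - R_y(i); compute d_i^2.
  (8-8)^2=0, (7-4)^2=9, (4-7)^2=9, (3-6)^2=9, (1-1)^2=0, (2-2)^2=0, (6-3)^2=9, (5-5)^2=0
sum(d^2) = 36.
Step 3: rho = 1 - 6*36 / (8*(8^2 - 1)) = 1 - 216/504 = 0.571429.
Step 4: Under H0, t = rho * sqrt((n-2)/(1-rho^2)) = 1.7056 ~ t(6).
Step 5: Two-sided p-value from the t-distribution with 6 df = 0.138960.
Step 6: alpha = 0.1. fail to reject H0.

rho = 0.5714, p = 0.138960, fail to reject H0 at alpha = 0.1.
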